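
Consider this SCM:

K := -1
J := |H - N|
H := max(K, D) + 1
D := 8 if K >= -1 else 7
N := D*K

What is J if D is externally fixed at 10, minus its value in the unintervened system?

4

do(D=10) replaces the equation D := 8 if K >= -1 else 7 with the constant D = 10.
N = D*K  [with D=10, K=-1]  = -10
H = max(K, D) + 1  [with K=-1, D=10]  = 11
J = |H - N|  [with H=11, N=-10]  = 21
Without intervention: D = 8 if K >= -1 else 7  [with K=-1]  = 8; N = D*K  [with D=8, K=-1]  = -8; H = max(K, D) + 1  [with K=-1, D=8]  = 9; J = |H - N|  [with H=9, N=-8]  = 17.
Change = 21 − 17 = 4.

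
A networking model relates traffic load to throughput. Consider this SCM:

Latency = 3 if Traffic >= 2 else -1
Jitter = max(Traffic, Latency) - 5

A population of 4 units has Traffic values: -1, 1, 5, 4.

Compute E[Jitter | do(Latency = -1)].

-2.75

do(Latency=-1) breaks Latency's dependence on Traffic. With Latency=-1 fixed, Jitter across the units is -6, -4, 0, -1, mean -2.75.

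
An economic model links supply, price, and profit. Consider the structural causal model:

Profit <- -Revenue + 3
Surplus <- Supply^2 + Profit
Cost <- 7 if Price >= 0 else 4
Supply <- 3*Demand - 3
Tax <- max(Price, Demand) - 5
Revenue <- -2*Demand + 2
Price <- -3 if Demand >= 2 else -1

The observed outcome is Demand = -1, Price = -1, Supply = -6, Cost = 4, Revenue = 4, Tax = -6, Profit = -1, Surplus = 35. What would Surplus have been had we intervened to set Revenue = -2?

41

do(Revenue=-2) replaces the equation Revenue <- -2*Demand + 2 with the constant Revenue = -2.
Supply = 3*Demand - 3  [with Demand=-1]  = -6
Profit = -Revenue + 3  [with Revenue=-2]  = 5
Surplus = Supply^2 + Profit  [with Supply=-6, Profit=5]  = 41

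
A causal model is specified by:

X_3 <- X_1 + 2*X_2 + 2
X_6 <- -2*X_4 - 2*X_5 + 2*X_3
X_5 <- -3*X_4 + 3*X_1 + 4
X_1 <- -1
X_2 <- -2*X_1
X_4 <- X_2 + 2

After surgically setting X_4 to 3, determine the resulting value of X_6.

Under do(X_4=3), the mechanism X_4 <- X_2 + 2 is discarded; X_4 is fixed at 3.
X_2 = -2*X_1  [with X_1=-1]  = 2
X_3 = X_1 + 2*X_2 + 2  [with X_1=-1, X_2=2]  = 5
X_5 = -3*X_4 + 3*X_1 + 4  [with X_4=3, X_1=-1]  = -8
X_6 = -2*X_4 - 2*X_5 + 2*X_3  [with X_4=3, X_5=-8, X_3=5]  = 20

20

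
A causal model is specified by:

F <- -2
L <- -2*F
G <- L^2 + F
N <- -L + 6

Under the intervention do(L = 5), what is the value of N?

1

Under do(L=5), the mechanism L <- -2*F is discarded; L is fixed at 5.
N = -L + 6  [with L=5]  = 1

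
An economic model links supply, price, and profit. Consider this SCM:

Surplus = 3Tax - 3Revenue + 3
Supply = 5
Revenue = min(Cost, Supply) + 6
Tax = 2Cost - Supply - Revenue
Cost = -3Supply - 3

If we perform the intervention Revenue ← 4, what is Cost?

-18

Under do(Revenue=4), the mechanism Revenue = min(Cost, Supply) + 6 is discarded; Revenue is fixed at 4.
Since Cost is not a descendant of the intervened variable, it is unaffected.
Cost = -3Supply - 3  [with Supply=5]  = -18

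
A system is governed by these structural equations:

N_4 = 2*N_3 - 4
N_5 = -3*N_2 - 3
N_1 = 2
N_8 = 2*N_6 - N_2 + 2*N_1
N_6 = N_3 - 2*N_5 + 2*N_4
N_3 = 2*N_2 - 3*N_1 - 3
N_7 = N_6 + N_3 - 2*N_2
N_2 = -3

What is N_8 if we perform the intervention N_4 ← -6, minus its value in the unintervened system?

do(N_4=-6) replaces the equation N_4 = 2*N_3 - 4 with the constant N_4 = -6.
N_3 = 2*N_2 - 3*N_1 - 3  [with N_2=-3, N_1=2]  = -15
N_5 = -3*N_2 - 3  [with N_2=-3]  = 6
N_6 = N_3 - 2*N_5 + 2*N_4  [with N_3=-15, N_5=6, N_4=-6]  = -39
N_8 = 2*N_6 - N_2 + 2*N_1  [with N_6=-39, N_2=-3, N_1=2]  = -71
Without intervention: N_3 = 2*N_2 - 3*N_1 - 3  [with N_2=-3, N_1=2]  = -15; N_4 = 2*N_3 - 4  [with N_3=-15]  = -34; N_5 = -3*N_2 - 3  [with N_2=-3]  = 6; N_6 = N_3 - 2*N_5 + 2*N_4  [with N_3=-15, N_5=6, N_4=-34]  = -95; N_8 = 2*N_6 - N_2 + 2*N_1  [with N_6=-95, N_2=-3, N_1=2]  = -183.
Change = -71 − (-183) = 112.

112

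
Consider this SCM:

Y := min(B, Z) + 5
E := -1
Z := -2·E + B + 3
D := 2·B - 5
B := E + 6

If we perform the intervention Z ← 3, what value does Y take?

8

The intervention breaks the incoming arrows to Z: Z := -2·E + B + 3 no longer applies, and Z = 3.
B = E + 6  [with E=-1]  = 5
Y = min(B, Z) + 5  [with B=5, Z=3]  = 8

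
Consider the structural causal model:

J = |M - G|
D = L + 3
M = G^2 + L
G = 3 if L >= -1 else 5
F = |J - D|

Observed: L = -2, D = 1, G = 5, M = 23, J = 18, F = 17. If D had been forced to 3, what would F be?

15

Under do(D=3), the mechanism D = L + 3 is discarded; D is fixed at 3.
G = 3 if L >= -1 else 5  [with L=-2]  = 5
M = G^2 + L  [with G=5, L=-2]  = 23
J = |M - G|  [with M=23, G=5]  = 18
F = |J - D|  [with J=18, D=3]  = 15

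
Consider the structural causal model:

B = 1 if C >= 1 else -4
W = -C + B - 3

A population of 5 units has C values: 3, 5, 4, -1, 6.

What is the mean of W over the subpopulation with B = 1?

-6.5

E[W|B=1] averages over only the 4 units with B=1 (C = 3, 5, 4, 6): W = -5, -7, -6, -8, mean -6.5.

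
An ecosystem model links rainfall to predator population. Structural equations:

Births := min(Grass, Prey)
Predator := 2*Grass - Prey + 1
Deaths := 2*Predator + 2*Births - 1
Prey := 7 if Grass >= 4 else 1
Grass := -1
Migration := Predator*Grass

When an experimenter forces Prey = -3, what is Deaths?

do(Prey=-3) replaces the equation Prey := 7 if Grass >= 4 else 1 with the constant Prey = -3.
Predator = 2*Grass - Prey + 1  [with Grass=-1, Prey=-3]  = 2
Births = min(Grass, Prey)  [with Grass=-1, Prey=-3]  = -3
Deaths = 2*Predator + 2*Births - 1  [with Predator=2, Births=-3]  = -3

-3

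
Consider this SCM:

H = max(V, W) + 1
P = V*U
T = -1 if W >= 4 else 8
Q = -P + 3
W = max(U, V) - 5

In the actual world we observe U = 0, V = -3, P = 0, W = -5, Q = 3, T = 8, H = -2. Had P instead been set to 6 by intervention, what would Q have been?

-3

do(P=6) replaces the equation P = V*U with the constant P = 6.
Q = -P + 3  [with P=6]  = -3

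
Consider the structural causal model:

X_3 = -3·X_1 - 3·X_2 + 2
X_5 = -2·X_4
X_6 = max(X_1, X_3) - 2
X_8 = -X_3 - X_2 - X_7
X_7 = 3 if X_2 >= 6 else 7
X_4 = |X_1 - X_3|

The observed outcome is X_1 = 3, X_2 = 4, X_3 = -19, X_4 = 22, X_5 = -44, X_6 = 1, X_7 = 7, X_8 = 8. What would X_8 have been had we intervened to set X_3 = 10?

-21

The intervention breaks the incoming arrows to X_3: X_3 = -3·X_1 - 3·X_2 + 2 no longer applies, and X_3 = 10.
X_7 = 3 if X_2 >= 6 else 7  [with X_2=4]  = 7
X_8 = -X_3 - X_2 - X_7  [with X_3=10, X_2=4, X_7=7]  = -21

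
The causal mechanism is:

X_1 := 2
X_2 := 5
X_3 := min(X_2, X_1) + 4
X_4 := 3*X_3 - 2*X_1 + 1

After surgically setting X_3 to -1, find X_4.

The intervention breaks the incoming arrows to X_3: X_3 := min(X_2, X_1) + 4 no longer applies, and X_3 = -1.
X_4 = 3*X_3 - 2*X_1 + 1  [with X_3=-1, X_1=2]  = -6

-6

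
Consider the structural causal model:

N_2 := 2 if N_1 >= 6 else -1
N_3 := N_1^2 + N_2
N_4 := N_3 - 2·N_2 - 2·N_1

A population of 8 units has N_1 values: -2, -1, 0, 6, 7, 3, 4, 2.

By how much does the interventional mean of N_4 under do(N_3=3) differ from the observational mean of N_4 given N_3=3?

The intervention sets N_3=3 in all 8 units regardless of N_1. Recomputing N_4 per unit gives 9, 7, 5, -13, -15, -1, -3, 1; average -1.25.
Conditioning on N_3=3 selects the 2 unit(s) with N_1 ∈ {-2, 2}. Their N_4 values: 9, 1. Mean = 5.
Difference = -1.25 − 5 = -6.25.

-6.25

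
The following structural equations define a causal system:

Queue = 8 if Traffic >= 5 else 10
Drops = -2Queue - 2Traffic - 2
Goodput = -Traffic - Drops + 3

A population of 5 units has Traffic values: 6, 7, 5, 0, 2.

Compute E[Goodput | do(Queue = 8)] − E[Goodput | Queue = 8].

do(Queue=8) breaks Queue's dependence on Traffic. With Queue=8 fixed, Goodput across the units is 27, 28, 26, 21, 23, mean 25.
Observing Queue=8 restricts to units where Queue's equation naturally yields 8: Traffic ∈ {6, 7, 5}. In that subpopulation Goodput = 27, 28, 26, mean 27.
Difference = 25 − 27 = -2.

-2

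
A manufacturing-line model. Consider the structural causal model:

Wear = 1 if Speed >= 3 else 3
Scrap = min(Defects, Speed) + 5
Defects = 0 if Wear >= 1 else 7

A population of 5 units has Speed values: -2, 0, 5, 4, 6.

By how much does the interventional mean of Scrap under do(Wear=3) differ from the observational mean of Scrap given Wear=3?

Under do(Wear=3), Wear's equation is replaced by Wear=3 for every unit. Per-unit Scrap: 3, 5, 5, 5, 5. Mean = 4.6.
Conditioning on Wear=3 selects the 2 unit(s) with Speed ∈ {-2, 0}. Their Scrap values: 3, 5. Mean = 4.
Difference = 4.6 − 4 = 0.6.

0.6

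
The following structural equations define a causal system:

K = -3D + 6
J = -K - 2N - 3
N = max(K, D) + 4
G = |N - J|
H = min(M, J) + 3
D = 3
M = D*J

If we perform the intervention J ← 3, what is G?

4

The intervention breaks the incoming arrows to J: J = -K - 2N - 3 no longer applies, and J = 3.
K = -3D + 6  [with D=3]  = -3
N = max(K, D) + 4  [with K=-3, D=3]  = 7
G = |N - J|  [with N=7, J=3]  = 4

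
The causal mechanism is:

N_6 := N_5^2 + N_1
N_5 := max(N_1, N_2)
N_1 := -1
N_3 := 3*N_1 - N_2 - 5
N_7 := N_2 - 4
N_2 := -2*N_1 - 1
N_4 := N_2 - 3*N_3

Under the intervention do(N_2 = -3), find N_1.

Under do(N_2=-3), the mechanism N_2 := -2*N_1 - 1 is discarded; N_2 is fixed at -3.
N_1 is not downstream of the intervention, so its value is determined by the original equations.

-1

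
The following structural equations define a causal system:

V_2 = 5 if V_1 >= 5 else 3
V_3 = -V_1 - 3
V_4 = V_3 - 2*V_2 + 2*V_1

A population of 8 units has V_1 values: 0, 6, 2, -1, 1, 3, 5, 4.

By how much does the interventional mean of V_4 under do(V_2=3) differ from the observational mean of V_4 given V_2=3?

do(V_2=3) breaks V_2's dependence on V_1. With V_2=3 fixed, V_4 across the units is -9, -3, -7, -10, -8, -6, -4, -5, mean -6.5.
E[V_4|V_2=3] averages over only the 6 units with V_2=3 (V_1 = 0, 2, -1, 1, 3, 4): V_4 = -9, -7, -10, -8, -6, -5, mean -7.5.
Difference = -6.5 − (-7.5) = 1.

1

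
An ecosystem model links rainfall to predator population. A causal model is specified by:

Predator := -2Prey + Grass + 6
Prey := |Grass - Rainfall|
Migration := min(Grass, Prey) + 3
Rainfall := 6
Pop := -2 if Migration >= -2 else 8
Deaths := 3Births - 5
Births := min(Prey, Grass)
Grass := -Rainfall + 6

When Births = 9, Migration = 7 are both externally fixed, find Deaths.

22

Under do(Births = 9, Migration = 7), each intervened variable's structural equation is replaced by its fixed value.
Deaths = 3Births - 5  [with Births=9]  = 22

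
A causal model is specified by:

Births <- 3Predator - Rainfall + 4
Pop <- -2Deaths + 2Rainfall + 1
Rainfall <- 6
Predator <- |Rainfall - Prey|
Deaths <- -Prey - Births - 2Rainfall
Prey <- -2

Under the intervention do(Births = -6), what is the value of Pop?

Under do(Births=-6), the mechanism Births <- 3Predator - Rainfall + 4 is discarded; Births is fixed at -6.
Deaths = -Prey - Births - 2Rainfall  [with Prey=-2, Births=-6, Rainfall=6]  = -4
Pop = -2Deaths + 2Rainfall + 1  [with Deaths=-4, Rainfall=6]  = 21

21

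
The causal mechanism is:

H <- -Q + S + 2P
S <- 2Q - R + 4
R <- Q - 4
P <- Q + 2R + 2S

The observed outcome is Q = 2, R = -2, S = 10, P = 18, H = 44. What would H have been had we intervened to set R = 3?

39

do(R=3) replaces the equation R <- Q - 4 with the constant R = 3.
S = 2Q - R + 4  [with Q=2, R=3]  = 5
P = Q + 2R + 2S  [with Q=2, R=3, S=5]  = 18
H = -Q + S + 2P  [with Q=2, S=5, P=18]  = 39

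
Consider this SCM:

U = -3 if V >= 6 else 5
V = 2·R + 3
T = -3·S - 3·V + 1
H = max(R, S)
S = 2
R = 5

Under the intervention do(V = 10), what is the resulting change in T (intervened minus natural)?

Under do(V=10), the mechanism V = 2·R + 3 is discarded; V is fixed at 10.
T = -3·S - 3·V + 1  [with S=2, V=10]  = -35
Without intervention: V = 2·R + 3  [with R=5]  = 13; T = -3·S - 3·V + 1  [with S=2, V=13]  = -44.
Change = -35 − (-44) = 9.

9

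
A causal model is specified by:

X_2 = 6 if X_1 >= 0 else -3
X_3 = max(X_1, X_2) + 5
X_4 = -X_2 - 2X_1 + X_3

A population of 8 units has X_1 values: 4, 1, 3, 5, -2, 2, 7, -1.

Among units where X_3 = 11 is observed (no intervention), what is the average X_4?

-1

E[X_4|X_3=11] averages over only the 5 units with X_3=11 (X_1 = 4, 1, 3, 5, 2): X_4 = -3, 3, -1, -5, 1, mean -1.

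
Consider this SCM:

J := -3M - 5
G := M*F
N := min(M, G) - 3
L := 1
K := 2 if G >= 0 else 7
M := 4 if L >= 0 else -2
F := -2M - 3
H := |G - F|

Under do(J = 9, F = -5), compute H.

15

Under do(J = 9, F = -5), each intervened variable's structural equation is replaced by its fixed value.
M = 4 if L >= 0 else -2  [with L=1]  = 4
G = M*F  [with M=4, F=-5]  = -20
H = |G - F|  [with G=-20, F=-5]  = 15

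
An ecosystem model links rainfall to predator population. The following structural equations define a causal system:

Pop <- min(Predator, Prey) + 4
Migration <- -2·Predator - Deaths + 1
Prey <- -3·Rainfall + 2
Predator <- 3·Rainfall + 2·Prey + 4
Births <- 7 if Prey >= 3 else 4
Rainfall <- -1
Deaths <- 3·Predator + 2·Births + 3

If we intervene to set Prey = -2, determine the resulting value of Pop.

1

Under do(Prey=-2), the mechanism Prey <- -3·Rainfall + 2 is discarded; Prey is fixed at -2.
Predator = 3·Rainfall + 2·Prey + 4  [with Rainfall=-1, Prey=-2]  = -3
Pop = min(Predator, Prey) + 4  [with Predator=-3, Prey=-2]  = 1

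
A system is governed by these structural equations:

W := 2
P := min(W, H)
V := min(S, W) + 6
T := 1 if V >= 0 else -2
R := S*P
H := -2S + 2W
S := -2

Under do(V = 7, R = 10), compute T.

The joint intervention fixes V = 7, R = 10, removing each variable's own equation.
T = 1 if V >= 0 else -2  [with V=7]  = 1

1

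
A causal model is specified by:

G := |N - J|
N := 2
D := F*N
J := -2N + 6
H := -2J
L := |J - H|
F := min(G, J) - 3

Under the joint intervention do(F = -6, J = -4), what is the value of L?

12

The joint intervention fixes F = -6, J = -4, removing each variable's own equation.
H = -2J  [with J=-4]  = 8
L = |J - H|  [with J=-4, H=8]  = 12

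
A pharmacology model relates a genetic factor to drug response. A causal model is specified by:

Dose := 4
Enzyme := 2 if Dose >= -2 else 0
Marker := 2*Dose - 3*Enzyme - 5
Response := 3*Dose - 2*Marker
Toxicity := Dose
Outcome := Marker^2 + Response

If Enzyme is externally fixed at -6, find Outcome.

Under do(Enzyme=-6), the mechanism Enzyme := 2 if Dose >= -2 else 0 is discarded; Enzyme is fixed at -6.
Marker = 2*Dose - 3*Enzyme - 5  [with Dose=4, Enzyme=-6]  = 21
Response = 3*Dose - 2*Marker  [with Dose=4, Marker=21]  = -30
Outcome = Marker^2 + Response  [with Marker=21, Response=-30]  = 411

411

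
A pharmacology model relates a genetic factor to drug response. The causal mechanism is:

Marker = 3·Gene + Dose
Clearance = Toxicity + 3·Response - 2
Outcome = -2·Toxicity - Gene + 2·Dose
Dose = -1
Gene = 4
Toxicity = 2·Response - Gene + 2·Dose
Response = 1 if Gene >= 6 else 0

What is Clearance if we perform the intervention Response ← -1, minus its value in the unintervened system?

-5

Under do(Response=-1), the mechanism Response = 1 if Gene >= 6 else 0 is discarded; Response is fixed at -1.
Toxicity = 2·Response - Gene + 2·Dose  [with Response=-1, Gene=4, Dose=-1]  = -8
Clearance = Toxicity + 3·Response - 2  [with Toxicity=-8, Response=-1]  = -13
Without intervention: Response = 1 if Gene >= 6 else 0  [with Gene=4]  = 0; Toxicity = 2·Response - Gene + 2·Dose  [with Response=0, Gene=4, Dose=-1]  = -6; Clearance = Toxicity + 3·Response - 2  [with Toxicity=-6, Response=0]  = -8.
Change = -13 − (-8) = -5.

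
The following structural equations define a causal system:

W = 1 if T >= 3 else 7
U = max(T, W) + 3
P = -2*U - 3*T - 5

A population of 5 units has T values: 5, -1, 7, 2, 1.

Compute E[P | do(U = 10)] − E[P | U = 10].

Under do(U=10), U's equation is replaced by U=10 for every unit. Per-unit P: -40, -22, -46, -31, -28. Mean = -33.4.
Observing U=10 restricts to units where U's equation naturally yields 10: T ∈ {-1, 7, 2, 1}. In that subpopulation P = -22, -46, -31, -28, mean -31.75.
Difference = -33.4 − (-31.75) = -1.65.

-1.65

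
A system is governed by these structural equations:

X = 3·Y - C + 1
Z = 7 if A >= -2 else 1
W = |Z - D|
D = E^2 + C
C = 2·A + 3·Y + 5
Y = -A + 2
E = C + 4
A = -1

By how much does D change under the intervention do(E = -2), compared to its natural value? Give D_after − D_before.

-252

Under do(E=-2), the mechanism E = C + 4 is discarded; E is fixed at -2.
Y = -A + 2  [with A=-1]  = 3
C = 2·A + 3·Y + 5  [with A=-1, Y=3]  = 12
D = E^2 + C  [with E=-2, C=12]  = 16
Without intervention: Y = -A + 2  [with A=-1]  = 3; C = 2·A + 3·Y + 5  [with A=-1, Y=3]  = 12; E = C + 4  [with C=12]  = 16; D = E^2 + C  [with E=16, C=12]  = 268.
Change = 16 − 268 = -252.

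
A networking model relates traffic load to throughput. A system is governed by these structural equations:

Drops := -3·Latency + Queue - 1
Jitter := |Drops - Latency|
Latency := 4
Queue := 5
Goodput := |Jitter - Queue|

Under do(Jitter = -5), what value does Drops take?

Under do(Jitter=-5), the mechanism Jitter := |Drops - Latency| is discarded; Jitter is fixed at -5.
Since Drops is not a descendant of the intervened variable, it is unaffected.
Drops = -3·Latency + Queue - 1  [with Latency=4, Queue=5]  = -8

-8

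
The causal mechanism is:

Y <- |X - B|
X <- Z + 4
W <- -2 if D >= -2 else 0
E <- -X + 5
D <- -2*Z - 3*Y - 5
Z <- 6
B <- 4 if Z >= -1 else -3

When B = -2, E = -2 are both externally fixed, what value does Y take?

The joint intervention fixes B = -2, E = -2, removing each variable's own equation.
X = Z + 4  [with Z=6]  = 10
Y = |X - B|  [with X=10, B=-2]  = 12

12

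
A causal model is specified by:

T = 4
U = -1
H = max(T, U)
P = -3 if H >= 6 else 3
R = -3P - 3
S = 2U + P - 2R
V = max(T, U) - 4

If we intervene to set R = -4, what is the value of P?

The intervention breaks the incoming arrows to R: R = -3P - 3 no longer applies, and R = -4.
Since P is not a descendant of the intervened variable, it is unaffected.
H = max(T, U)  [with T=4, U=-1]  = 4
P = -3 if H >= 6 else 3  [with H=4]  = 3

3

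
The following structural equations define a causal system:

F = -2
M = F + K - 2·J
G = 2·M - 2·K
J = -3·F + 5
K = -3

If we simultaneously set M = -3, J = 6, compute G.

The joint intervention fixes M = -3, J = 6, removing each variable's own equation.
G = 2·M - 2·K  [with M=-3, K=-3]  = 0

0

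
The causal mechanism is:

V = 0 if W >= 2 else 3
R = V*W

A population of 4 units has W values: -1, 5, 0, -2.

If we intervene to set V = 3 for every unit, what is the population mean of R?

do(V=3) breaks V's dependence on W. With V=3 fixed, R across the units is -3, 15, 0, -6, mean 1.5.

1.5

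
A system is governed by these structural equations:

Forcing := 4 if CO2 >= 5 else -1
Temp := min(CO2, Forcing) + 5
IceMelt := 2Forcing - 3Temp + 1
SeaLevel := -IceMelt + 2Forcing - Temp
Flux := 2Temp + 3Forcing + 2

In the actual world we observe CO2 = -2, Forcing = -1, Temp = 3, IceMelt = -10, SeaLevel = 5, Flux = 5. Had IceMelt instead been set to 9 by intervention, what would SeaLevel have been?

-14

Intervening sets IceMelt = 9 and removes its equation (IceMelt := 2Forcing - 3Temp + 1).
Forcing = 4 if CO2 >= 5 else -1  [with CO2=-2]  = -1
Temp = min(CO2, Forcing) + 5  [with CO2=-2, Forcing=-1]  = 3
SeaLevel = -IceMelt + 2Forcing - Temp  [with IceMelt=9, Forcing=-1, Temp=3]  = -14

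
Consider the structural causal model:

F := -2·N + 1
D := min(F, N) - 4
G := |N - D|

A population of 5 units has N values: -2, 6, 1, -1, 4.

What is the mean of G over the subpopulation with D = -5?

Conditioning on D=-5 selects the 2 unit(s) with N ∈ {1, -1}. Their G values: 6, 4. Mean = 5.

5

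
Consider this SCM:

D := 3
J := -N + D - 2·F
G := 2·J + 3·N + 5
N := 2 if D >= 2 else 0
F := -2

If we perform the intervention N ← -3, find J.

10

The intervention breaks the incoming arrows to N: N := 2 if D >= 2 else 0 no longer applies, and N = -3.
J = -N + D - 2·F  [with N=-3, D=3, F=-2]  = 10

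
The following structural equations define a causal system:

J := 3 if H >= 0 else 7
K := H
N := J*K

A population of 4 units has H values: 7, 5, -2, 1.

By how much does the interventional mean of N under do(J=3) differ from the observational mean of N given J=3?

do(J=3) breaks J's dependence on H. With J=3 fixed, N across the units is 21, 15, -6, 3, mean 8.25.
E[N|J=3] averages over only the 3 units with J=3 (H = 7, 5, 1): N = 21, 15, 3, mean 13.
Difference = 8.25 − 13 = -4.75.

-4.75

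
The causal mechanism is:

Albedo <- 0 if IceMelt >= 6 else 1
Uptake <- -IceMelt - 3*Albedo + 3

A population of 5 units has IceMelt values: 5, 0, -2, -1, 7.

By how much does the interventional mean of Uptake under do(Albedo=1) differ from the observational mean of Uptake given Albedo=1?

Every unit gets Albedo=1 under the intervention. Uptake values become -5, 0, 2, 1, -7; E[Uptake|do(Albedo=1)] = -1.8.
Observing Albedo=1 restricts to units where Albedo's equation naturally yields 1: IceMelt ∈ {5, 0, -2, -1}. In that subpopulation Uptake = -5, 0, 2, 1, mean -0.5.
Difference = -1.8 − (-0.5) = -1.3.

-1.3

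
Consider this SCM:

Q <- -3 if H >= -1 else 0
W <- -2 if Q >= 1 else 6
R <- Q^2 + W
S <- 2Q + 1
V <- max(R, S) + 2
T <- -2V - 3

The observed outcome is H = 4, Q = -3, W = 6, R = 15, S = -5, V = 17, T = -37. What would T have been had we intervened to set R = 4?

The intervention breaks the incoming arrows to R: R <- Q^2 + W no longer applies, and R = 4.
Q = -3 if H >= -1 else 0  [with H=4]  = -3
S = 2Q + 1  [with Q=-3]  = -5
V = max(R, S) + 2  [with R=4, S=-5]  = 6
T = -2V - 3  [with V=6]  = -15

-15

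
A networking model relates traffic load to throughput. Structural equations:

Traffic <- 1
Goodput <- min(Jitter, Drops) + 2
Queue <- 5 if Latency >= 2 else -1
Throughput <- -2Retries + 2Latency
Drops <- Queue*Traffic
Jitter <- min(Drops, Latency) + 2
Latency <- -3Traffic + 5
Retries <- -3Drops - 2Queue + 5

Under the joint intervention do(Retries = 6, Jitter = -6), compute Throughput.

-8

Under do(Retries = 6, Jitter = -6), each intervened variable's structural equation is replaced by its fixed value.
Latency = -3Traffic + 5  [with Traffic=1]  = 2
Throughput = -2Retries + 2Latency  [with Retries=6, Latency=2]  = -8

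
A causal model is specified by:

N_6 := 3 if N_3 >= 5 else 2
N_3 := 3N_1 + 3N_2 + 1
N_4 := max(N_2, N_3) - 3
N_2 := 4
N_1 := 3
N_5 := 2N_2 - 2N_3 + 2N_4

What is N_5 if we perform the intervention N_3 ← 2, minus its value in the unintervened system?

4

do(N_3=2) replaces the equation N_3 := 3N_1 + 3N_2 + 1 with the constant N_3 = 2.
N_4 = max(N_2, N_3) - 3  [with N_2=4, N_3=2]  = 1
N_5 = 2N_2 - 2N_3 + 2N_4  [with N_2=4, N_3=2, N_4=1]  = 6
Without intervention: N_3 = 3N_1 + 3N_2 + 1  [with N_1=3, N_2=4]  = 22; N_4 = max(N_2, N_3) - 3  [with N_2=4, N_3=22]  = 19; N_5 = 2N_2 - 2N_3 + 2N_4  [with N_2=4, N_3=22, N_4=19]  = 2.
Change = 6 − 2 = 4.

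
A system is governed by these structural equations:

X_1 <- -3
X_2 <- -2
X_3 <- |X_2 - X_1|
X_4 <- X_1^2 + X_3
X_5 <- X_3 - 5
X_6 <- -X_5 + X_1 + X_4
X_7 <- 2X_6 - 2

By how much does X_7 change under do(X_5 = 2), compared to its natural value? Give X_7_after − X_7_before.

-12

Under do(X_5=2), the mechanism X_5 <- X_3 - 5 is discarded; X_5 is fixed at 2.
X_3 = |X_2 - X_1|  [with X_2=-2, X_1=-3]  = 1
X_4 = X_1^2 + X_3  [with X_1=-3, X_3=1]  = 10
X_6 = -X_5 + X_1 + X_4  [with X_5=2, X_1=-3, X_4=10]  = 5
X_7 = 2X_6 - 2  [with X_6=5]  = 8
Without intervention: X_3 = |X_2 - X_1|  [with X_2=-2, X_1=-3]  = 1; X_4 = X_1^2 + X_3  [with X_1=-3, X_3=1]  = 10; X_5 = X_3 - 5  [with X_3=1]  = -4; X_6 = -X_5 + X_1 + X_4  [with X_5=-4, X_1=-3, X_4=10]  = 11; X_7 = 2X_6 - 2  [with X_6=11]  = 20.
Change = 8 − 20 = -12.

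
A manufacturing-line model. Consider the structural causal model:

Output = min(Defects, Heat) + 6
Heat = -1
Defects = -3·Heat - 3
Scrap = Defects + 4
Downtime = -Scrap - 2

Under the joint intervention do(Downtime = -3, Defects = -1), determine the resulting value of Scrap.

3

Setting Downtime = -3, Defects = -1 by intervention discards those variables' equations.
Scrap = Defects + 4  [with Defects=-1]  = 3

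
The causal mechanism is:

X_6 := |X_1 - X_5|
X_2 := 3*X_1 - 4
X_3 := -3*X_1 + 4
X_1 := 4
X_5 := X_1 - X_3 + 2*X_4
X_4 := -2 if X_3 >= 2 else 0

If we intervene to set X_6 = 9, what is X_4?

0

do(X_6=9) replaces the equation X_6 := |X_1 - X_5| with the constant X_6 = 9.
No directed path runs from X_6 to X_4, so X_4 keeps its natural value.
X_3 = -3*X_1 + 4  [with X_1=4]  = -8
X_4 = -2 if X_3 >= 2 else 0  [with X_3=-8]  = 0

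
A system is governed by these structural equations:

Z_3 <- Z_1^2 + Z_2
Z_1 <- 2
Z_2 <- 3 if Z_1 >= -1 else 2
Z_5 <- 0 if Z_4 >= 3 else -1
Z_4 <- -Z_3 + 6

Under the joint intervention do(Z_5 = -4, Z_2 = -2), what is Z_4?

Setting Z_5 = -4, Z_2 = -2 by intervention discards those variables' equations.
Z_3 = Z_1^2 + Z_2  [with Z_1=2, Z_2=-2]  = 2
Z_4 = -Z_3 + 6  [with Z_3=2]  = 4

4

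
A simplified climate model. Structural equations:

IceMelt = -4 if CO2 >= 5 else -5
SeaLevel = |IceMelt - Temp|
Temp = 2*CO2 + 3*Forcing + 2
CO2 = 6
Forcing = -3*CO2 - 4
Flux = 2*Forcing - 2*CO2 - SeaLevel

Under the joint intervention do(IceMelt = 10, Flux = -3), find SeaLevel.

Setting IceMelt = 10, Flux = -3 by intervention discards those variables' equations.
Forcing = -3*CO2 - 4  [with CO2=6]  = -22
Temp = 2*CO2 + 3*Forcing + 2  [with CO2=6, Forcing=-22]  = -52
SeaLevel = |IceMelt - Temp|  [with IceMelt=10, Temp=-52]  = 62

62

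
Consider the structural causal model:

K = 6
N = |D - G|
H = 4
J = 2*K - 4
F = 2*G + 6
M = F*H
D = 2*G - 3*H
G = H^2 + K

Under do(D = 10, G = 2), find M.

40

The joint intervention fixes D = 10, G = 2, removing each variable's own equation.
F = 2*G + 6  [with G=2]  = 10
M = F*H  [with F=10, H=4]  = 40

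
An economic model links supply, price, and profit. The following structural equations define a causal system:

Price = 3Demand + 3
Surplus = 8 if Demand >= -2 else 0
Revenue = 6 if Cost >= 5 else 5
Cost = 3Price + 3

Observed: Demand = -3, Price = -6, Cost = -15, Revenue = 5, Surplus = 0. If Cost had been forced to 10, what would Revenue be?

6

The intervention breaks the incoming arrows to Cost: Cost = 3Price + 3 no longer applies, and Cost = 10.
Revenue = 6 if Cost >= 5 else 5  [with Cost=10]  = 6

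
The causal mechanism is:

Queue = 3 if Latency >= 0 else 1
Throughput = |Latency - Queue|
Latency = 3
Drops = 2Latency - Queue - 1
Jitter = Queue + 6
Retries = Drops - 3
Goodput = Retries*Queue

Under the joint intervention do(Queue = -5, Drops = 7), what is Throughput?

8

Under do(Queue = -5, Drops = 7), each intervened variable's structural equation is replaced by its fixed value.
Throughput = |Latency - Queue|  [with Latency=3, Queue=-5]  = 8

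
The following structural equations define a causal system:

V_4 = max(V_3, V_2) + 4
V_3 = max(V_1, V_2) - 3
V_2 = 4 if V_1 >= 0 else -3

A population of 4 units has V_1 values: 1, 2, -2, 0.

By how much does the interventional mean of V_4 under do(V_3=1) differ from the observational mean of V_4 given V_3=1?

Every unit gets V_3=1 under the intervention. V_4 values become 8, 8, 5, 8; E[V_4|do(V_3=1)] = 7.25.
Observing V_3=1 restricts to units where V_3's equation naturally yields 1: V_1 ∈ {1, 2, 0}. In that subpopulation V_4 = 8, 8, 8, mean 8.
Difference = 7.25 − 8 = -0.75.

-0.75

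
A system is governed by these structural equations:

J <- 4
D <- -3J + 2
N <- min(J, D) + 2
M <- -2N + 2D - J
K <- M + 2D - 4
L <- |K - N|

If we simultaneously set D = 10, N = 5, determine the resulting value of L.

Under do(D = 10, N = 5), each intervened variable's structural equation is replaced by its fixed value.
M = -2N + 2D - J  [with N=5, D=10, J=4]  = 6
K = M + 2D - 4  [with M=6, D=10]  = 22
L = |K - N|  [with K=22, N=5]  = 17

17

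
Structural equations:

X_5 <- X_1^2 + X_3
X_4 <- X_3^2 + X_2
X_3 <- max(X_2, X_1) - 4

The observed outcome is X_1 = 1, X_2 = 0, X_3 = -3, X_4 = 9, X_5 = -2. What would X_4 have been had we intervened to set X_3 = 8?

The intervention breaks the incoming arrows to X_3: X_3 <- max(X_2, X_1) - 4 no longer applies, and X_3 = 8.
X_4 = X_3^2 + X_2  [with X_3=8, X_2=0]  = 64

64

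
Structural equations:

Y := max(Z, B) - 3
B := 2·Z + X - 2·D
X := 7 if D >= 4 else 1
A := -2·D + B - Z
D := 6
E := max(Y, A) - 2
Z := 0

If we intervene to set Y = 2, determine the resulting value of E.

0

Intervening sets Y = 2 and removes its equation (Y := max(Z, B) - 3).
X = 7 if D >= 4 else 1  [with D=6]  = 7
B = 2·Z + X - 2·D  [with Z=0, X=7, D=6]  = -5
A = -2·D + B - Z  [with D=6, B=-5, Z=0]  = -17
E = max(Y, A) - 2  [with Y=2, A=-17]  = 0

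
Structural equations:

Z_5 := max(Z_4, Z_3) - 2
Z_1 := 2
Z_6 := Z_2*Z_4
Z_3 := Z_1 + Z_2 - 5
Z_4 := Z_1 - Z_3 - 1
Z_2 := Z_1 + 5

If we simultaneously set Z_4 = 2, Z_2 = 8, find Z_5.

3

The joint intervention fixes Z_4 = 2, Z_2 = 8, removing each variable's own equation.
Z_3 = Z_1 + Z_2 - 5  [with Z_1=2, Z_2=8]  = 5
Z_5 = max(Z_4, Z_3) - 2  [with Z_4=2, Z_3=5]  = 3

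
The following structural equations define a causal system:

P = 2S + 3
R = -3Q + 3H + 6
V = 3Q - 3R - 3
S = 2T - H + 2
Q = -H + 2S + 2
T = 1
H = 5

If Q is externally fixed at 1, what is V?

-54

The intervention breaks the incoming arrows to Q: Q = -H + 2S + 2 no longer applies, and Q = 1.
R = -3Q + 3H + 6  [with Q=1, H=5]  = 18
V = 3Q - 3R - 3  [with Q=1, R=18]  = -54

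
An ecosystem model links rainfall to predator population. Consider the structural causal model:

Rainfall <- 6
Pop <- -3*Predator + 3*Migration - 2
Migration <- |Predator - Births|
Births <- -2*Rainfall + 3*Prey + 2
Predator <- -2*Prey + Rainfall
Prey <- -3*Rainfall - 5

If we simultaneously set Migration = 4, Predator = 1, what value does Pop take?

The joint intervention fixes Migration = 4, Predator = 1, removing each variable's own equation.
Pop = -3*Predator + 3*Migration - 2  [with Predator=1, Migration=4]  = 7

7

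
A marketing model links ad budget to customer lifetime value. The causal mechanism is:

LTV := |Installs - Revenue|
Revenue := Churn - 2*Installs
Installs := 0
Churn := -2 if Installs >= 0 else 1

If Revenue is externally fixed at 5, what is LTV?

The intervention breaks the incoming arrows to Revenue: Revenue := Churn - 2*Installs no longer applies, and Revenue = 5.
LTV = |Installs - Revenue|  [with Installs=0, Revenue=5]  = 5

5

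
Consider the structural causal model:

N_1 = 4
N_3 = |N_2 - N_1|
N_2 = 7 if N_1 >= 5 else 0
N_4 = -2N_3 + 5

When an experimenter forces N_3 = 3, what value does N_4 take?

-1

The intervention breaks the incoming arrows to N_3: N_3 = |N_2 - N_1| no longer applies, and N_3 = 3.
N_4 = -2N_3 + 5  [with N_3=3]  = -1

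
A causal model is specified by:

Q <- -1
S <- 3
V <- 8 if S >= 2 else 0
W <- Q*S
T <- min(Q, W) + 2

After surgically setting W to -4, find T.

-2

Intervening sets W = -4 and removes its equation (W <- Q*S).
T = min(Q, W) + 2  [with Q=-1, W=-4]  = -2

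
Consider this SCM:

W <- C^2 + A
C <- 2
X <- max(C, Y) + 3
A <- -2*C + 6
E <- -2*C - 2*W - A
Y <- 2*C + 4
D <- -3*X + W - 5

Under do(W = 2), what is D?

Under do(W=2), the mechanism W <- C^2 + A is discarded; W is fixed at 2.
Y = 2*C + 4  [with C=2]  = 8
X = max(C, Y) + 3  [with C=2, Y=8]  = 11
D = -3*X + W - 5  [with X=11, W=2]  = -36

-36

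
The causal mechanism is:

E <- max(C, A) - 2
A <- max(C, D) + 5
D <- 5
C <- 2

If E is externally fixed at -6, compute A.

10

Under do(E=-6), the mechanism E <- max(C, A) - 2 is discarded; E is fixed at -6.
Since A is not a descendant of the intervened variable, it is unaffected.
A = max(C, D) + 5  [with C=2, D=5]  = 10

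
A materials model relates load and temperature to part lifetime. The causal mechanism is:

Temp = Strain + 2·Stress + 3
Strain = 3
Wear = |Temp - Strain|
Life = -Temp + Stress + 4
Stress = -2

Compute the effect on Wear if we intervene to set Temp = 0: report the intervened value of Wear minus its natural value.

2

The intervention breaks the incoming arrows to Temp: Temp = Strain + 2·Stress + 3 no longer applies, and Temp = 0.
Wear = |Temp - Strain|  [with Temp=0, Strain=3]  = 3
Without intervention: Temp = Strain + 2·Stress + 3  [with Strain=3, Stress=-2]  = 2; Wear = |Temp - Strain|  [with Temp=2, Strain=3]  = 1.
Change = 3 − 1 = 2.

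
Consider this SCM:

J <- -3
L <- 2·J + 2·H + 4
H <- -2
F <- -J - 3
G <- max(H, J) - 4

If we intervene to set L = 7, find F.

0

The intervention breaks the incoming arrows to L: L <- 2·J + 2·H + 4 no longer applies, and L = 7.
F is not downstream of the intervention, so its value is determined by the original equations.
F = -J - 3  [with J=-3]  = 0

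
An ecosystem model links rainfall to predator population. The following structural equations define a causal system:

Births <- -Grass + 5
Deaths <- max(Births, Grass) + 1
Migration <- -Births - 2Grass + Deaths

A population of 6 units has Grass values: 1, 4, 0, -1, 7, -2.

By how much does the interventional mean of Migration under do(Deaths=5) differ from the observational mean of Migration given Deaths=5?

1

do(Deaths=5) breaks Deaths's dependence on Grass. With Deaths=5 fixed, Migration across the units is -1, -4, 0, 1, -7, 2, mean -1.5.
Observing Deaths=5 restricts to units where Deaths's equation naturally yields 5: Grass ∈ {1, 4}. In that subpopulation Migration = -1, -4, mean -2.5.
Difference = -1.5 − (-2.5) = 1.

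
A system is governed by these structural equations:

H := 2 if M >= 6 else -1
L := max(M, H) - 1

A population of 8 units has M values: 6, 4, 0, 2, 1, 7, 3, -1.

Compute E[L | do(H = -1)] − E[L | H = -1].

The intervention sets H=-1 in all 8 units regardless of M. Recomputing L per unit gives 5, 3, -1, 1, 0, 6, 2, -2; average 1.75.
Observing H=-1 restricts to units where H's equation naturally yields -1: M ∈ {4, 0, 2, 1, 3, -1}. In that subpopulation L = 3, -1, 1, 0, 2, -2, mean 0.5.
Difference = 1.75 − 0.5 = 1.25.

1.25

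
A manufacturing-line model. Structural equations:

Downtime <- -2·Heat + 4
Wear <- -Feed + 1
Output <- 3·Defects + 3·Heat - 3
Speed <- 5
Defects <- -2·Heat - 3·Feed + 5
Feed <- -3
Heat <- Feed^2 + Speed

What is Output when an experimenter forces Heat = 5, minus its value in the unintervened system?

The intervention breaks the incoming arrows to Heat: Heat <- Feed^2 + Speed no longer applies, and Heat = 5.
Defects = -2·Heat - 3·Feed + 5  [with Heat=5, Feed=-3]  = 4
Output = 3·Defects + 3·Heat - 3  [with Defects=4, Heat=5]  = 24
Without intervention: Heat = Feed^2 + Speed  [with Feed=-3, Speed=5]  = 14; Defects = -2·Heat - 3·Feed + 5  [with Heat=14, Feed=-3]  = -14; Output = 3·Defects + 3·Heat - 3  [with Defects=-14, Heat=14]  = -3.
Change = 24 − (-3) = 27.

27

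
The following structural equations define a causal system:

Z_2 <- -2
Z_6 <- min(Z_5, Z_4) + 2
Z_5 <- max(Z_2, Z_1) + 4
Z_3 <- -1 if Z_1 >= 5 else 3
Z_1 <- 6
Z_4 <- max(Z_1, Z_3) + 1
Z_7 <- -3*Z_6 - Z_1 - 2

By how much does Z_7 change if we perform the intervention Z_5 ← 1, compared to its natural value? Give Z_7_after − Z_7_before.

Under do(Z_5=1), the mechanism Z_5 <- max(Z_2, Z_1) + 4 is discarded; Z_5 is fixed at 1.
Z_3 = -1 if Z_1 >= 5 else 3  [with Z_1=6]  = -1
Z_4 = max(Z_1, Z_3) + 1  [with Z_1=6, Z_3=-1]  = 7
Z_6 = min(Z_5, Z_4) + 2  [with Z_5=1, Z_4=7]  = 3
Z_7 = -3*Z_6 - Z_1 - 2  [with Z_6=3, Z_1=6]  = -17
Without intervention: Z_3 = -1 if Z_1 >= 5 else 3  [with Z_1=6]  = -1; Z_4 = max(Z_1, Z_3) + 1  [with Z_1=6, Z_3=-1]  = 7; Z_5 = max(Z_2, Z_1) + 4  [with Z_2=-2, Z_1=6]  = 10; Z_6 = min(Z_5, Z_4) + 2  [with Z_5=10, Z_4=7]  = 9; Z_7 = -3*Z_6 - Z_1 - 2  [with Z_6=9, Z_1=6]  = -35.
Change = -17 − (-35) = 18.

18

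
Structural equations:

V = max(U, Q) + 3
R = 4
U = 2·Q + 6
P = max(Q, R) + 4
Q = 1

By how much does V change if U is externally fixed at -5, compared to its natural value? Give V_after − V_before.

-7

Intervening sets U = -5 and removes its equation (U = 2·Q + 6).
V = max(U, Q) + 3  [with U=-5, Q=1]  = 4
Without intervention: U = 2·Q + 6  [with Q=1]  = 8; V = max(U, Q) + 3  [with U=8, Q=1]  = 11.
Change = 4 − 11 = -7.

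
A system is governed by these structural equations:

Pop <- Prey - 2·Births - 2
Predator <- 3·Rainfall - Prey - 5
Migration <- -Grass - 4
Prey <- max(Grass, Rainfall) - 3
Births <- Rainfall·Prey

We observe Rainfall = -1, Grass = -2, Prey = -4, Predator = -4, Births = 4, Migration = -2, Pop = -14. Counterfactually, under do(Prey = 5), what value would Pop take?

13

The intervention breaks the incoming arrows to Prey: Prey <- max(Grass, Rainfall) - 3 no longer applies, and Prey = 5.
Births = Rainfall·Prey  [with Rainfall=-1, Prey=5]  = -5
Pop = Prey - 2·Births - 2  [with Prey=5, Births=-5]  = 13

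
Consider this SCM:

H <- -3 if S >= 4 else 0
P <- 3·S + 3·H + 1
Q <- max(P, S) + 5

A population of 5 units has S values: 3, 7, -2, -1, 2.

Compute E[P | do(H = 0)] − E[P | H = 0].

The intervention sets H=0 in all 5 units regardless of S. Recomputing P per unit gives 10, 22, -5, -2, 7; average 6.4.
E[P|H=0] averages over only the 4 units with H=0 (S = 3, -2, -1, 2): P = 10, -5, -2, 7, mean 2.5.
Difference = 6.4 − 2.5 = 3.9.

3.9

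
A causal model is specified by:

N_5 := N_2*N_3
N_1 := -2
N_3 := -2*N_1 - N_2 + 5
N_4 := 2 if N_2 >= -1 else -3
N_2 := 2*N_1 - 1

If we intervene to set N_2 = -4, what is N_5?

do(N_2=-4) replaces the equation N_2 := 2*N_1 - 1 with the constant N_2 = -4.
N_3 = -2*N_1 - N_2 + 5  [with N_1=-2, N_2=-4]  = 13
N_5 = N_2*N_3  [with N_2=-4, N_3=13]  = -52

-52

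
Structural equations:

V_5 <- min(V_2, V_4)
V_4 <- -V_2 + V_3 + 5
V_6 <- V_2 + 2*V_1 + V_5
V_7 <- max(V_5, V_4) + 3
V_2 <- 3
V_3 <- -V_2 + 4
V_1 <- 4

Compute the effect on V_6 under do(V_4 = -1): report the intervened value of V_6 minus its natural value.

-4

Under do(V_4=-1), the mechanism V_4 <- -V_2 + V_3 + 5 is discarded; V_4 is fixed at -1.
V_5 = min(V_2, V_4)  [with V_2=3, V_4=-1]  = -1
V_6 = V_2 + 2*V_1 + V_5  [with V_2=3, V_1=4, V_5=-1]  = 10
Without intervention: V_3 = -V_2 + 4  [with V_2=3]  = 1; V_4 = -V_2 + V_3 + 5  [with V_2=3, V_3=1]  = 3; V_5 = min(V_2, V_4)  [with V_2=3, V_4=3]  = 3; V_6 = V_2 + 2*V_1 + V_5  [with V_2=3, V_1=4, V_5=3]  = 14.
Change = 10 − 14 = -4.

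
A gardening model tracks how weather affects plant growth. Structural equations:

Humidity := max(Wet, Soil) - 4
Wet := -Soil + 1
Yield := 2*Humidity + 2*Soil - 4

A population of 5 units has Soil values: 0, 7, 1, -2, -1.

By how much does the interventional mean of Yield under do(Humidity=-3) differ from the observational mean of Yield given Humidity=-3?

Every unit gets Humidity=-3 under the intervention. Yield values become -10, 4, -8, -14, -12; E[Yield|do(Humidity=-3)] = -8.
Conditioning on Humidity=-3 selects the 2 unit(s) with Soil ∈ {0, 1}. Their Yield values: -10, -8. Mean = -9.
Difference = -8 − (-9) = 1.

1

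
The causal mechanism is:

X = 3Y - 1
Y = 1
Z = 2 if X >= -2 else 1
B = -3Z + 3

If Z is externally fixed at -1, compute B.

6

The intervention breaks the incoming arrows to Z: Z = 2 if X >= -2 else 1 no longer applies, and Z = -1.
B = -3Z + 3  [with Z=-1]  = 6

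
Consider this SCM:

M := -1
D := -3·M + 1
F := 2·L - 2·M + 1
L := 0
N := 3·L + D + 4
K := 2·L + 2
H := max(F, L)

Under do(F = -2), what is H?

The intervention breaks the incoming arrows to F: F := 2·L - 2·M + 1 no longer applies, and F = -2.
H = max(F, L)  [with F=-2, L=0]  = 0

0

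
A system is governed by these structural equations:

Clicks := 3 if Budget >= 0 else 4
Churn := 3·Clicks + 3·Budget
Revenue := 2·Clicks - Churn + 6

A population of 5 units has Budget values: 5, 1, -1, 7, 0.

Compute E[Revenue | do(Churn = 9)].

do(Churn=9) breaks Churn's dependence on Budget. With Churn=9 fixed, Revenue across the units is 3, 3, 5, 3, 3, mean 3.4.

3.4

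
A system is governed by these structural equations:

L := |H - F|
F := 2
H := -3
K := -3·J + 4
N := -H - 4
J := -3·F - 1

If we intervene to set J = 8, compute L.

Under do(J=8), the mechanism J := -3·F - 1 is discarded; J is fixed at 8.
Since L is not a descendant of the intervened variable, it is unaffected.
L = |H - F|  [with H=-3, F=2]  = 5

5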